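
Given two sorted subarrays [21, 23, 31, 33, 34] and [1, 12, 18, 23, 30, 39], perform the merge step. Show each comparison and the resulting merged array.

Merging process:

Compare 21 vs 1: take 1 from right. Merged: [1]
Compare 21 vs 12: take 12 from right. Merged: [1, 12]
Compare 21 vs 18: take 18 from right. Merged: [1, 12, 18]
Compare 21 vs 23: take 21 from left. Merged: [1, 12, 18, 21]
Compare 23 vs 23: take 23 from left. Merged: [1, 12, 18, 21, 23]
Compare 31 vs 23: take 23 from right. Merged: [1, 12, 18, 21, 23, 23]
Compare 31 vs 30: take 30 from right. Merged: [1, 12, 18, 21, 23, 23, 30]
Compare 31 vs 39: take 31 from left. Merged: [1, 12, 18, 21, 23, 23, 30, 31]
Compare 33 vs 39: take 33 from left. Merged: [1, 12, 18, 21, 23, 23, 30, 31, 33]
Compare 34 vs 39: take 34 from left. Merged: [1, 12, 18, 21, 23, 23, 30, 31, 33, 34]
Append remaining from right: [39]. Merged: [1, 12, 18, 21, 23, 23, 30, 31, 33, 34, 39]

Final merged array: [1, 12, 18, 21, 23, 23, 30, 31, 33, 34, 39]
Total comparisons: 10

The merged array is [1, 12, 18, 21, 23, 23, 30, 31, 33, 34, 39], requiring 10 comparisons. The merge step runs in O(n) time where n is the total number of elements.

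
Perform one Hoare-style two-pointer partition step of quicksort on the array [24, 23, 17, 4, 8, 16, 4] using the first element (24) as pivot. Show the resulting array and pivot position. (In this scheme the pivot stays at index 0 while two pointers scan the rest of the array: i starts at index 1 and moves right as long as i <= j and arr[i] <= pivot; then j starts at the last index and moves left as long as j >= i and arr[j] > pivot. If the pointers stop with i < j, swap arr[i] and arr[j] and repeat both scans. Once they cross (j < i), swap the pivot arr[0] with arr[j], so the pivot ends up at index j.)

Hoare-style two-pointer partition with pivot = 24:

Initial array: [24, 23, 17, 4, 8, 16, 4]

Pointers start at i = 1, j = 6.
i ends at 7, j ends at 6: the pointers have crossed (j < i), so scanning stops.

Swap pivot arr[0] with arr[6] to place pivot at position 6: [4, 23, 17, 4, 8, 16, 24]
Pivot position: 6

After partitioning with pivot 24, the array becomes [4, 23, 17, 4, 8, 16, 24]. The pivot is placed at index 6. All elements to the left of the pivot are <= 24, and all elements to the right are > 24.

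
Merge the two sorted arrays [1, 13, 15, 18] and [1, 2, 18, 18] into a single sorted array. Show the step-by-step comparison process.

Merging process:

Compare 1 vs 1: take 1 from left. Merged: [1]
Compare 13 vs 1: take 1 from right. Merged: [1, 1]
Compare 13 vs 2: take 2 from right. Merged: [1, 1, 2]
Compare 13 vs 18: take 13 from left. Merged: [1, 1, 2, 13]
Compare 15 vs 18: take 15 from left. Merged: [1, 1, 2, 13, 15]
Compare 18 vs 18: take 18 from left. Merged: [1, 1, 2, 13, 15, 18]
Append remaining from right: [18, 18]. Merged: [1, 1, 2, 13, 15, 18, 18, 18]

Final merged array: [1, 1, 2, 13, 15, 18, 18, 18]
Total comparisons: 6

The merged array is [1, 1, 2, 13, 15, 18, 18, 18], requiring 6 comparisons. The merge step runs in O(n) time where n is the total number of elements.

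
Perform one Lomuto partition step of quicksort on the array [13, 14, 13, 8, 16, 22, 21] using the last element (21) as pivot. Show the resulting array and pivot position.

Lomuto partition with pivot = 21:

Initial array: [13, 14, 13, 8, 16, 22, 21]

arr[0]=13 <= 21: swap with position 0, array becomes [13, 14, 13, 8, 16, 22, 21]
arr[1]=14 <= 21: swap with position 1, array becomes [13, 14, 13, 8, 16, 22, 21]
arr[2]=13 <= 21: swap with position 2, array becomes [13, 14, 13, 8, 16, 22, 21]
arr[3]=8 <= 21: swap with position 3, array becomes [13, 14, 13, 8, 16, 22, 21]
arr[4]=16 <= 21: swap with position 4, array becomes [13, 14, 13, 8, 16, 22, 21]
arr[5]=22 > 21: no swap

Place pivot at position 5: [13, 14, 13, 8, 16, 21, 22]
Pivot position: 5

After partitioning with pivot 21, the array becomes [13, 14, 13, 8, 16, 21, 22]. The pivot is placed at index 5. All elements to the left of the pivot are <= 21, and all elements to the right are > 21.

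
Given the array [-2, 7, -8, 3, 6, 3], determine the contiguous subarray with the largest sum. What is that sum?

Using Kadane's algorithm on [-2, 7, -8, 3, 6, 3]:

Scanning through the array:
Position 1 (value 7): max_ending_here = 7, max_so_far = 7
Position 2 (value -8): max_ending_here = -1, max_so_far = 7
Position 3 (value 3): max_ending_here = 3, max_so_far = 7
Position 4 (value 6): max_ending_here = 9, max_so_far = 9
Position 5 (value 3): max_ending_here = 12, max_so_far = 12

Maximum subarray: [3, 6, 3]
Maximum sum: 12

The maximum subarray is [3, 6, 3] with sum 12. This subarray runs from index 3 to index 5.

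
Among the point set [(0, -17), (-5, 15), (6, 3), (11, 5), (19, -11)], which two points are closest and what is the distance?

Computing all pairwise distances among 5 points:

d((0, -17), (-5, 15)) = 32.3883
d((0, -17), (6, 3)) = 20.8806
d((0, -17), (11, 5)) = 24.5967
d((0, -17), (19, -11)) = 19.9249
d((-5, 15), (6, 3)) = 16.2788
d((-5, 15), (11, 5)) = 18.868
d((-5, 15), (19, -11)) = 35.3836
d((6, 3), (11, 5)) = 5.3852 <-- minimum
d((6, 3), (19, -11)) = 19.105
d((11, 5), (19, -11)) = 17.8885

Closest pair: (6, 3) and (11, 5) with distance 5.3852

The closest pair is (6, 3) and (11, 5) with Euclidean distance 5.3852. For 5 points, brute-force pairwise comparison is shown above. For large n, the divide-and-conquer algorithm (sort by x, recurse on halves, check the dividing strip) achieves O(n log n).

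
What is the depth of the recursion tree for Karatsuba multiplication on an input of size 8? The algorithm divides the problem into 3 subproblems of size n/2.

For divide and conquer with division factor 2:

Problem sizes at each level:
Level 0: 8
Level 1: 4
Level 2: 2
Level 3: 1

The root is level 0 and the size-1 base case is level 3 (the tree spans levels 0 through 3, i.e. 4 levels counting the root), so the depth is the number of divisions: log_2(8) = 3

The recursion tree depth is log_2(8) = 3. At each level, the problem size is divided by 2, so it takes 3 divisions to reduce to a base case of size 1. The algorithm makes 3 recursive calls at each level.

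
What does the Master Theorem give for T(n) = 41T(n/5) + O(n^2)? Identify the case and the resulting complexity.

Master Theorem for T(n) = 41T(n/5) + O(n^2):

a = 41, b = 5, c = 2
log_b(a) = log_5(41) = 2.3074

Case 1: c = 2 < log_5(41) = 2.3074
T(n) = O(n^(log_5 41))

For T(n) = 41T(n/5) + O(n^2): log_5(41) = 2.3074. This is Case 1 of the Master Theorem (c < log_b(a), work dominated by leaves), giving O(n^(log_5 41)).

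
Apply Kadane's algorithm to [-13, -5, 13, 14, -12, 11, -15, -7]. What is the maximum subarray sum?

Using Kadane's algorithm on [-13, -5, 13, 14, -12, 11, -15, -7]:

Scanning through the array:
Position 1 (value -5): max_ending_here = -5, max_so_far = -5
Position 2 (value 13): max_ending_here = 13, max_so_far = 13
Position 3 (value 14): max_ending_here = 27, max_so_far = 27
Position 4 (value -12): max_ending_here = 15, max_so_far = 27
Position 5 (value 11): max_ending_here = 26, max_so_far = 27
Position 6 (value -15): max_ending_here = 11, max_so_far = 27
Position 7 (value -7): max_ending_here = 4, max_so_far = 27

Maximum subarray: [13, 14]
Maximum sum: 27

The maximum subarray is [13, 14] with sum 27. This subarray runs from index 2 to index 3.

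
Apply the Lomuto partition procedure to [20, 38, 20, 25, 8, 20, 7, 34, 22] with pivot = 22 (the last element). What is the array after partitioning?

Lomuto partition with pivot = 22:

Initial array: [20, 38, 20, 25, 8, 20, 7, 34, 22]

arr[0]=20 <= 22: swap with position 0, array becomes [20, 38, 20, 25, 8, 20, 7, 34, 22]
arr[1]=38 > 22: no swap
arr[2]=20 <= 22: swap with position 1, array becomes [20, 20, 38, 25, 8, 20, 7, 34, 22]
arr[3]=25 > 22: no swap
arr[4]=8 <= 22: swap with position 2, array becomes [20, 20, 8, 25, 38, 20, 7, 34, 22]
arr[5]=20 <= 22: swap with position 3, array becomes [20, 20, 8, 20, 38, 25, 7, 34, 22]
arr[6]=7 <= 22: swap with position 4, array becomes [20, 20, 8, 20, 7, 25, 38, 34, 22]
arr[7]=34 > 22: no swap

Place pivot at position 5: [20, 20, 8, 20, 7, 22, 38, 34, 25]
Pivot position: 5

After partitioning with pivot 22, the array becomes [20, 20, 8, 20, 7, 22, 38, 34, 25]. The pivot is placed at index 5. All elements to the left of the pivot are <= 22, and all elements to the right are > 22.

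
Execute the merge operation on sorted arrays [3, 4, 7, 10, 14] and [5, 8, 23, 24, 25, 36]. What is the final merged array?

Merging process:

Compare 3 vs 5: take 3 from left. Merged: [3]
Compare 4 vs 5: take 4 from left. Merged: [3, 4]
Compare 7 vs 5: take 5 from right. Merged: [3, 4, 5]
Compare 7 vs 8: take 7 from left. Merged: [3, 4, 5, 7]
Compare 10 vs 8: take 8 from right. Merged: [3, 4, 5, 7, 8]
Compare 10 vs 23: take 10 from left. Merged: [3, 4, 5, 7, 8, 10]
Compare 14 vs 23: take 14 from left. Merged: [3, 4, 5, 7, 8, 10, 14]
Append remaining from right: [23, 24, 25, 36]. Merged: [3, 4, 5, 7, 8, 10, 14, 23, 24, 25, 36]

Final merged array: [3, 4, 5, 7, 8, 10, 14, 23, 24, 25, 36]
Total comparisons: 7

The merged array is [3, 4, 5, 7, 8, 10, 14, 23, 24, 25, 36], requiring 7 comparisons. The merge step runs in O(n) time where n is the total number of elements.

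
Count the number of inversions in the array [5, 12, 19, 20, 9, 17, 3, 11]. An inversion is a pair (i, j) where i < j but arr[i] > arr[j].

Finding inversions in [5, 12, 19, 20, 9, 17, 3, 11]:

(0, 6): arr[0]=5 > arr[6]=3
(1, 4): arr[1]=12 > arr[4]=9
(1, 6): arr[1]=12 > arr[6]=3
(1, 7): arr[1]=12 > arr[7]=11
(2, 4): arr[2]=19 > arr[4]=9
(2, 5): arr[2]=19 > arr[5]=17
(2, 6): arr[2]=19 > arr[6]=3
(2, 7): arr[2]=19 > arr[7]=11
(3, 4): arr[3]=20 > arr[4]=9
(3, 5): arr[3]=20 > arr[5]=17
(3, 6): arr[3]=20 > arr[6]=3
(3, 7): arr[3]=20 > arr[7]=11
(4, 6): arr[4]=9 > arr[6]=3
(5, 6): arr[5]=17 > arr[6]=3
(5, 7): arr[5]=17 > arr[7]=11

Total inversions: 15

The array has 15 inversion(s): (0,6), (1,4), (1,6), (1,7), (2,4), (2,5), (2,6), (2,7), (3,4), (3,5), (3,6), (3,7), (4,6), (5,6), (5,7). Each pair (i,j) satisfies i < j and arr[i] > arr[j].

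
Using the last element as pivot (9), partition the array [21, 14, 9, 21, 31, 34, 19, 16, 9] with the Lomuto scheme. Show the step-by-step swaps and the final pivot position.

Lomuto partition with pivot = 9:

Initial array: [21, 14, 9, 21, 31, 34, 19, 16, 9]

arr[0]=21 > 9: no swap
arr[1]=14 > 9: no swap
arr[2]=9 <= 9: swap with position 0, array becomes [9, 14, 21, 21, 31, 34, 19, 16, 9]
arr[3]=21 > 9: no swap
arr[4]=31 > 9: no swap
arr[5]=34 > 9: no swap
arr[6]=19 > 9: no swap
arr[7]=16 > 9: no swap

Place pivot at position 1: [9, 9, 21, 21, 31, 34, 19, 16, 14]
Pivot position: 1

After partitioning with pivot 9, the array becomes [9, 9, 21, 21, 31, 34, 19, 16, 14]. The pivot is placed at index 1. All elements to the left of the pivot are <= 9, and all elements to the right are > 9.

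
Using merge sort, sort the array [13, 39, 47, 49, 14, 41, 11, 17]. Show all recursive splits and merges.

Merge sort trace:

Split: [13, 39, 47, 49, 14, 41, 11, 17] -> [13, 39, 47, 49] and [14, 41, 11, 17]
  Split: [13, 39, 47, 49] -> [13, 39] and [47, 49]
    Split: [13, 39] -> [13] and [39]
    Merge: [13] + [39] -> [13, 39]
    Split: [47, 49] -> [47] and [49]
    Merge: [47] + [49] -> [47, 49]
  Merge: [13, 39] + [47, 49] -> [13, 39, 47, 49]
  Split: [14, 41, 11, 17] -> [14, 41] and [11, 17]
    Split: [14, 41] -> [14] and [41]
    Merge: [14] + [41] -> [14, 41]
    Split: [11, 17] -> [11] and [17]
    Merge: [11] + [17] -> [11, 17]
  Merge: [14, 41] + [11, 17] -> [11, 14, 17, 41]
Merge: [13, 39, 47, 49] + [11, 14, 17, 41] -> [11, 13, 14, 17, 39, 41, 47, 49]

Final sorted array: [11, 13, 14, 17, 39, 41, 47, 49]

The merge sort proceeds by recursively splitting the array and merging sorted halves.
After all merges, the sorted array is [11, 13, 14, 17, 39, 41, 47, 49].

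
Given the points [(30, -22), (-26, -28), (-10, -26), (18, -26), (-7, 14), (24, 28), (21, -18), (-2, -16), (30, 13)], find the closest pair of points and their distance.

Computing all pairwise distances among 9 points:

d((30, -22), (-26, -28)) = 56.3205
d((30, -22), (-10, -26)) = 40.1995
d((30, -22), (18, -26)) = 12.6491
d((30, -22), (-7, 14)) = 51.6236
d((30, -22), (24, 28)) = 50.3587
d((30, -22), (21, -18)) = 9.8489
d((30, -22), (-2, -16)) = 32.5576
d((30, -22), (30, 13)) = 35.0
d((-26, -28), (-10, -26)) = 16.1245
d((-26, -28), (18, -26)) = 44.0454
d((-26, -28), (-7, 14)) = 46.0977
d((-26, -28), (24, 28)) = 75.0733
d((-26, -28), (21, -18)) = 48.0521
d((-26, -28), (-2, -16)) = 26.8328
d((-26, -28), (30, 13)) = 69.4046
d((-10, -26), (18, -26)) = 28.0
d((-10, -26), (-7, 14)) = 40.1123
d((-10, -26), (24, 28)) = 63.8122
d((-10, -26), (21, -18)) = 32.0156
d((-10, -26), (-2, -16)) = 12.8062
d((-10, -26), (30, 13)) = 55.8659
d((18, -26), (-7, 14)) = 47.1699
d((18, -26), (24, 28)) = 54.3323
d((18, -26), (21, -18)) = 8.544 <-- minimum
d((18, -26), (-2, -16)) = 22.3607
d((18, -26), (30, 13)) = 40.8044
d((-7, 14), (24, 28)) = 34.0147
d((-7, 14), (21, -18)) = 42.5206
d((-7, 14), (-2, -16)) = 30.4138
d((-7, 14), (30, 13)) = 37.0135
d((24, 28), (21, -18)) = 46.0977
d((24, 28), (-2, -16)) = 51.1077
d((24, 28), (30, 13)) = 16.1555
d((21, -18), (-2, -16)) = 23.0868
d((21, -18), (30, 13)) = 32.28
d((-2, -16), (30, 13)) = 43.1856

Closest pair: (18, -26) and (21, -18) with distance 8.544

The closest pair is (18, -26) and (21, -18) with Euclidean distance 8.544. For 9 points, brute-force pairwise comparison is shown above. For large n, the divide-and-conquer algorithm (sort by x, recurse on halves, check the dividing strip) achieves O(n log n).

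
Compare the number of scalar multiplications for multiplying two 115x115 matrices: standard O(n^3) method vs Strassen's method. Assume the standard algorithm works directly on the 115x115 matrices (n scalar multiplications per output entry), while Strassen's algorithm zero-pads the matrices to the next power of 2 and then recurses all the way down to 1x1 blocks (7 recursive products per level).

Matrix multiplication for 115x115 matrices:

Strassen's algorithm requires power-of-2 dimensions. Pad 115x115 to 128x128 (next power of 2).

Standard algorithm: 115^3 = 1520875 multiplications
Strassen's algorithm: 7^(log2(128)) = 7^7 = 823543 multiplications
Savings: 1520875 - 823543 = 697332 multiplications

Standard: 1520875 multiplications (115^3). Strassen: 823543 multiplications (7^7, after padding to 128x128). Strassen reduces 8 recursive multiplications to 7 at each level.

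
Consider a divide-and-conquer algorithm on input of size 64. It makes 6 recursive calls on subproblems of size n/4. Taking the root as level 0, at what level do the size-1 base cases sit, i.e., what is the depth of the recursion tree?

For divide and conquer with division factor 4:

Problem sizes at each level:
Level 0: 64
Level 1: 16
Level 2: 4
Level 3: 1

The root is level 0 and the size-1 base case is level 3 (the tree spans levels 0 through 3, i.e. 4 levels counting the root), so the depth is the number of divisions: log_4(64) = 3

The recursion tree depth is log_4(64) = 3. At each level, the problem size is divided by 4, so it takes 3 divisions to reduce to a base case of size 1. The algorithm makes 6 recursive calls at each level.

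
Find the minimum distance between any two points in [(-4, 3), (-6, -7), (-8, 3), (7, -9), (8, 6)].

Computing all pairwise distances among 5 points:

d((-4, 3), (-6, -7)) = 10.198
d((-4, 3), (-8, 3)) = 4.0 <-- minimum
d((-4, 3), (7, -9)) = 16.2788
d((-4, 3), (8, 6)) = 12.3693
d((-6, -7), (-8, 3)) = 10.198
d((-6, -7), (7, -9)) = 13.1529
d((-6, -7), (8, 6)) = 19.105
d((-8, 3), (7, -9)) = 19.2094
d((-8, 3), (8, 6)) = 16.2788
d((7, -9), (8, 6)) = 15.0333

Closest pair: (-4, 3) and (-8, 3) with distance 4.0

The closest pair is (-4, 3) and (-8, 3) with Euclidean distance 4.0. For 5 points, brute-force pairwise comparison is shown above. For large n, the divide-and-conquer algorithm (sort by x, recurse on halves, check the dividing strip) achieves O(n log n).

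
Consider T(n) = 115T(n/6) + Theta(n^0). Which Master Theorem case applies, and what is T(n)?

Master Theorem for T(n) = 115T(n/6) + O(n^0):

a = 115, b = 6, c = 0
log_b(a) = log_6(115) = 2.6482

Case 1: c = 0 < log_6(115) = 2.6482
T(n) = O(n^(log_6 115))

For T(n) = 115T(n/6) + O(n^0): log_6(115) = 2.6482. This is Case 1 of the Master Theorem (c < log_b(a), work dominated by leaves), giving O(n^(log_6 115)).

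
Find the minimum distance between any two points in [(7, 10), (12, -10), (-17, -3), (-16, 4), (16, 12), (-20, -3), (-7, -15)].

Computing all pairwise distances among 7 points:

d((7, 10), (12, -10)) = 20.6155
d((7, 10), (-17, -3)) = 27.2947
d((7, 10), (-16, 4)) = 23.7697
d((7, 10), (16, 12)) = 9.2195
d((7, 10), (-20, -3)) = 29.9666
d((7, 10), (-7, -15)) = 28.6531
d((12, -10), (-17, -3)) = 29.8329
d((12, -10), (-16, 4)) = 31.305
d((12, -10), (16, 12)) = 22.3607
d((12, -10), (-20, -3)) = 32.7567
d((12, -10), (-7, -15)) = 19.6469
d((-17, -3), (-16, 4)) = 7.0711
d((-17, -3), (16, 12)) = 36.2491
d((-17, -3), (-20, -3)) = 3.0 <-- minimum
d((-17, -3), (-7, -15)) = 15.6205
d((-16, 4), (16, 12)) = 32.9848
d((-16, 4), (-20, -3)) = 8.0623
d((-16, 4), (-7, -15)) = 21.0238
d((16, 12), (-20, -3)) = 39.0
d((16, 12), (-7, -15)) = 35.4683
d((-20, -3), (-7, -15)) = 17.6918

Closest pair: (-17, -3) and (-20, -3) with distance 3.0

The closest pair is (-17, -3) and (-20, -3) with Euclidean distance 3.0. For 7 points, brute-force pairwise comparison is shown above. For large n, the divide-and-conquer algorithm (sort by x, recurse on halves, check the dividing strip) achieves O(n log n).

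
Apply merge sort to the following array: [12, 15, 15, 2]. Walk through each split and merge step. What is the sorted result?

Merge sort trace:

Split: [12, 15, 15, 2] -> [12, 15] and [15, 2]
  Split: [12, 15] -> [12] and [15]
  Merge: [12] + [15] -> [12, 15]
  Split: [15, 2] -> [15] and [2]
  Merge: [15] + [2] -> [2, 15]
Merge: [12, 15] + [2, 15] -> [2, 12, 15, 15]

Final sorted array: [2, 12, 15, 15]

The merge sort proceeds by recursively splitting the array and merging sorted halves.
After all merges, the sorted array is [2, 12, 15, 15].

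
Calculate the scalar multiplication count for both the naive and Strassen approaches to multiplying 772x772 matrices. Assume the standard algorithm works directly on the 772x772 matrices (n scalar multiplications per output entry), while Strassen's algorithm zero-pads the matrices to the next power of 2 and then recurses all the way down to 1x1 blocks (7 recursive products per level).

Matrix multiplication for 772x772 matrices:

Strassen's algorithm requires power-of-2 dimensions. Pad 772x772 to 1024x1024 (next power of 2).

Standard algorithm: 772^3 = 460099648 multiplications
Strassen's algorithm: 7^(log2(1024)) = 7^10 = 282475249 multiplications
Savings: 460099648 - 282475249 = 177624399 multiplications

Standard: 460099648 multiplications (772^3). Strassen: 282475249 multiplications (7^10, after padding to 1024x1024). Strassen reduces 8 recursive multiplications to 7 at each level.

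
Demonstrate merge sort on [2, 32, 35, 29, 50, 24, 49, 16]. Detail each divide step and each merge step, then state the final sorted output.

Merge sort trace:

Split: [2, 32, 35, 29, 50, 24, 49, 16] -> [2, 32, 35, 29] and [50, 24, 49, 16]
  Split: [2, 32, 35, 29] -> [2, 32] and [35, 29]
    Split: [2, 32] -> [2] and [32]
    Merge: [2] + [32] -> [2, 32]
    Split: [35, 29] -> [35] and [29]
    Merge: [35] + [29] -> [29, 35]
  Merge: [2, 32] + [29, 35] -> [2, 29, 32, 35]
  Split: [50, 24, 49, 16] -> [50, 24] and [49, 16]
    Split: [50, 24] -> [50] and [24]
    Merge: [50] + [24] -> [24, 50]
    Split: [49, 16] -> [49] and [16]
    Merge: [49] + [16] -> [16, 49]
  Merge: [24, 50] + [16, 49] -> [16, 24, 49, 50]
Merge: [2, 29, 32, 35] + [16, 24, 49, 50] -> [2, 16, 24, 29, 32, 35, 49, 50]

Final sorted array: [2, 16, 24, 29, 32, 35, 49, 50]

The merge sort proceeds by recursively splitting the array and merging sorted halves.
After all merges, the sorted array is [2, 16, 24, 29, 32, 35, 49, 50].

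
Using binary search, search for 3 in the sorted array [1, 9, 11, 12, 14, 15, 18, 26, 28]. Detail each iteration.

Binary search for 3 in [1, 9, 11, 12, 14, 15, 18, 26, 28]:

lo=0, hi=8, mid=4, arr[mid]=14 -> 14 > 3, search left half
lo=0, hi=3, mid=1, arr[mid]=9 -> 9 > 3, search left half
lo=0, hi=0, mid=0, arr[mid]=1 -> 1 < 3, search right half
lo=1 > hi=0, target 3 not found

Binary search determines that 3 is not in the array after 3 comparisons. The search space was exhausted without finding the target.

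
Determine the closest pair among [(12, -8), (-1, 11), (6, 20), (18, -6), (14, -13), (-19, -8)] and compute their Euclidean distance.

Computing all pairwise distances among 6 points:

d((12, -8), (-1, 11)) = 23.0217
d((12, -8), (6, 20)) = 28.6356
d((12, -8), (18, -6)) = 6.3246
d((12, -8), (14, -13)) = 5.3852 <-- minimum
d((12, -8), (-19, -8)) = 31.0
d((-1, 11), (6, 20)) = 11.4018
d((-1, 11), (18, -6)) = 25.4951
d((-1, 11), (14, -13)) = 28.3019
d((-1, 11), (-19, -8)) = 26.1725
d((6, 20), (18, -6)) = 28.6356
d((6, 20), (14, -13)) = 33.9559
d((6, 20), (-19, -8)) = 37.5366
d((18, -6), (14, -13)) = 8.0623
d((18, -6), (-19, -8)) = 37.054
d((14, -13), (-19, -8)) = 33.3766

Closest pair: (12, -8) and (14, -13) with distance 5.3852

The closest pair is (12, -8) and (14, -13) with Euclidean distance 5.3852. For 6 points, brute-force pairwise comparison is shown above. For large n, the divide-and-conquer algorithm (sort by x, recurse on halves, check the dividing strip) achieves O(n log n).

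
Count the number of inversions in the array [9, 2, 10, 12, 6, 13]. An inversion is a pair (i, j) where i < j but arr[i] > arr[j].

Finding inversions in [9, 2, 10, 12, 6, 13]:

(0, 1): arr[0]=9 > arr[1]=2
(0, 4): arr[0]=9 > arr[4]=6
(2, 4): arr[2]=10 > arr[4]=6
(3, 4): arr[3]=12 > arr[4]=6

Total inversions: 4

The array has 4 inversion(s): (0,1), (0,4), (2,4), (3,4). Each pair (i,j) satisfies i < j and arr[i] > arr[j].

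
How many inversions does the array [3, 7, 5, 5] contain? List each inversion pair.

Finding inversions in [3, 7, 5, 5]:

(1, 2): arr[1]=7 > arr[2]=5
(1, 3): arr[1]=7 > arr[3]=5

Total inversions: 2

The array has 2 inversion(s): (1,2), (1,3). Each pair (i,j) satisfies i < j and arr[i] > arr[j].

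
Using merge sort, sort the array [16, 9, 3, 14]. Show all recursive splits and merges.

Merge sort trace:

Split: [16, 9, 3, 14] -> [16, 9] and [3, 14]
  Split: [16, 9] -> [16] and [9]
  Merge: [16] + [9] -> [9, 16]
  Split: [3, 14] -> [3] and [14]
  Merge: [3] + [14] -> [3, 14]
Merge: [9, 16] + [3, 14] -> [3, 9, 14, 16]

Final sorted array: [3, 9, 14, 16]

The merge sort proceeds by recursively splitting the array and merging sorted halves.
After all merges, the sorted array is [3, 9, 14, 16].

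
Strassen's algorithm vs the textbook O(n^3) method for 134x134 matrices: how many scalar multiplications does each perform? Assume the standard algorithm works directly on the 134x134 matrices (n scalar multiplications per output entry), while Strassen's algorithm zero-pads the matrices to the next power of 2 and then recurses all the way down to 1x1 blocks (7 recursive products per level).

Matrix multiplication for 134x134 matrices:

Strassen's algorithm requires power-of-2 dimensions. Pad 134x134 to 256x256 (next power of 2).

Standard algorithm: 134^3 = 2406104 multiplications
Strassen's algorithm: 7^(log2(256)) = 7^8 = 5764801 multiplications
Difference: 2406104 - 5764801 = -3358697 (Strassen uses MORE here due to padding overhead — for small or just-over-power-of-2 n, padding can outweigh the per-level savings)

Standard: 2406104 multiplications (134^3). Strassen: 5764801 multiplications (7^8, after padding to 256x256). Strassen reduces 8 recursive multiplications to 7 at each level.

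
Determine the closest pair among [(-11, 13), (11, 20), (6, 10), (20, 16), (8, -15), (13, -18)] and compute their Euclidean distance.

Computing all pairwise distances among 6 points:

d((-11, 13), (11, 20)) = 23.0868
d((-11, 13), (6, 10)) = 17.2627
d((-11, 13), (20, 16)) = 31.1448
d((-11, 13), (8, -15)) = 33.8378
d((-11, 13), (13, -18)) = 39.2046
d((11, 20), (6, 10)) = 11.1803
d((11, 20), (20, 16)) = 9.8489
d((11, 20), (8, -15)) = 35.1283
d((11, 20), (13, -18)) = 38.0526
d((6, 10), (20, 16)) = 15.2315
d((6, 10), (8, -15)) = 25.0799
d((6, 10), (13, -18)) = 28.8617
d((20, 16), (8, -15)) = 33.2415
d((20, 16), (13, -18)) = 34.7131
d((8, -15), (13, -18)) = 5.831 <-- minimum

Closest pair: (8, -15) and (13, -18) with distance 5.831

The closest pair is (8, -15) and (13, -18) with Euclidean distance 5.831. For 6 points, brute-force pairwise comparison is shown above. For large n, the divide-and-conquer algorithm (sort by x, recurse on halves, check the dividing strip) achieves O(n log n).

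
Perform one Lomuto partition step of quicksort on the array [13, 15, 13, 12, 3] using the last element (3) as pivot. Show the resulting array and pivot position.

Lomuto partition with pivot = 3:

Initial array: [13, 15, 13, 12, 3]

arr[0]=13 > 3: no swap
arr[1]=15 > 3: no swap
arr[2]=13 > 3: no swap
arr[3]=12 > 3: no swap

Place pivot at position 0: [3, 15, 13, 12, 13]
Pivot position: 0

After partitioning with pivot 3, the array becomes [3, 15, 13, 12, 13]. The pivot is placed at index 0. All elements to the left of the pivot are <= 3, and all elements to the right are > 3.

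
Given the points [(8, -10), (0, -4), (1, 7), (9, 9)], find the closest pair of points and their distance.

Computing all pairwise distances among 4 points:

d((8, -10), (0, -4)) = 10.0
d((8, -10), (1, 7)) = 18.3848
d((8, -10), (9, 9)) = 19.0263
d((0, -4), (1, 7)) = 11.0454
d((0, -4), (9, 9)) = 15.8114
d((1, 7), (9, 9)) = 8.2462 <-- minimum

Closest pair: (1, 7) and (9, 9) with distance 8.2462

The closest pair is (1, 7) and (9, 9) with Euclidean distance 8.2462. For 4 points, brute-force pairwise comparison is shown above. For large n, the divide-and-conquer algorithm (sort by x, recurse on halves, check the dividing strip) achieves O(n log n).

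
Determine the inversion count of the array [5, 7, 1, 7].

Finding inversions in [5, 7, 1, 7]:

(0, 2): arr[0]=5 > arr[2]=1
(1, 2): arr[1]=7 > arr[2]=1

Total inversions: 2

The array has 2 inversion(s): (0,2), (1,2). Each pair (i,j) satisfies i < j and arr[i] > arr[j].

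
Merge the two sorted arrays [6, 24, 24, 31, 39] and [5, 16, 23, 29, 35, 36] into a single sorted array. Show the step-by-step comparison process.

Merging process:

Compare 6 vs 5: take 5 from right. Merged: [5]
Compare 6 vs 16: take 6 from left. Merged: [5, 6]
Compare 24 vs 16: take 16 from right. Merged: [5, 6, 16]
Compare 24 vs 23: take 23 from right. Merged: [5, 6, 16, 23]
Compare 24 vs 29: take 24 from left. Merged: [5, 6, 16, 23, 24]
Compare 24 vs 29: take 24 from left. Merged: [5, 6, 16, 23, 24, 24]
Compare 31 vs 29: take 29 from right. Merged: [5, 6, 16, 23, 24, 24, 29]
Compare 31 vs 35: take 31 from left. Merged: [5, 6, 16, 23, 24, 24, 29, 31]
Compare 39 vs 35: take 35 from right. Merged: [5, 6, 16, 23, 24, 24, 29, 31, 35]
Compare 39 vs 36: take 36 from right. Merged: [5, 6, 16, 23, 24, 24, 29, 31, 35, 36]
Append remaining from left: [39]. Merged: [5, 6, 16, 23, 24, 24, 29, 31, 35, 36, 39]

Final merged array: [5, 6, 16, 23, 24, 24, 29, 31, 35, 36, 39]
Total comparisons: 10

The merged array is [5, 6, 16, 23, 24, 24, 29, 31, 35, 36, 39], requiring 10 comparisons. The merge step runs in O(n) time where n is the total number of elements.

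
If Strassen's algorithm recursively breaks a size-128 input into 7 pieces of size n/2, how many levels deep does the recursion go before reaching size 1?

For divide and conquer with division factor 2:

Problem sizes at each level:
Level 0: 128
Level 1: 64
Level 2: 32
Level 3: 16
Level 4: 8
Level 5: 4
Level 6: 2
Level 7: 1

The root is level 0 and the size-1 base case is level 7 (the tree spans levels 0 through 7, i.e. 8 levels counting the root), so the depth is the number of divisions: log_2(128) = 7

The recursion tree depth is log_2(128) = 7. At each level, the problem size is divided by 2, so it takes 7 divisions to reduce to a base case of size 1. The algorithm makes 7 recursive calls at each level.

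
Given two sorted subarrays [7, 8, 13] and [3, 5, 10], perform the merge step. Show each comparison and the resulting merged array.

Merging process:

Compare 7 vs 3: take 3 from right. Merged: [3]
Compare 7 vs 5: take 5 from right. Merged: [3, 5]
Compare 7 vs 10: take 7 from left. Merged: [3, 5, 7]
Compare 8 vs 10: take 8 from left. Merged: [3, 5, 7, 8]
Compare 13 vs 10: take 10 from right. Merged: [3, 5, 7, 8, 10]
Append remaining from left: [13]. Merged: [3, 5, 7, 8, 10, 13]

Final merged array: [3, 5, 7, 8, 10, 13]
Total comparisons: 5

The merged array is [3, 5, 7, 8, 10, 13], requiring 5 comparisons. The merge step runs in O(n) time where n is the total number of elements.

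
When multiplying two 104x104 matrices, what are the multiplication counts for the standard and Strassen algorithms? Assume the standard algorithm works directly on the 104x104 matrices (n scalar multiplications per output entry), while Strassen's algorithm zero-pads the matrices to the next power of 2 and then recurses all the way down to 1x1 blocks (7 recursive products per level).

Matrix multiplication for 104x104 matrices:

Strassen's algorithm requires power-of-2 dimensions. Pad 104x104 to 128x128 (next power of 2).

Standard algorithm: 104^3 = 1124864 multiplications
Strassen's algorithm: 7^(log2(128)) = 7^7 = 823543 multiplications
Savings: 1124864 - 823543 = 301321 multiplications

Standard: 1124864 multiplications (104^3). Strassen: 823543 multiplications (7^7, after padding to 128x128). Strassen reduces 8 recursive multiplications to 7 at each level.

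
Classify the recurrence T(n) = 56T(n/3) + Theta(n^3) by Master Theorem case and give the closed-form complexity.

Master Theorem for T(n) = 56T(n/3) + O(n^3):

a = 56, b = 3, c = 3
log_b(a) = log_3(56) = 3.6640

Case 1: c = 3 < log_3(56) = 3.6640
T(n) = O(n^(log_3 56))

For T(n) = 56T(n/3) + O(n^3): log_3(56) = 3.6640. This is Case 1 of the Master Theorem (c < log_b(a), work dominated by leaves), giving O(n^(log_3 56)).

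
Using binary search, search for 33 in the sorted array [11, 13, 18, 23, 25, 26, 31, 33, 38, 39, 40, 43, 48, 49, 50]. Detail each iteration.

Binary search for 33 in [11, 13, 18, 23, 25, 26, 31, 33, 38, 39, 40, 43, 48, 49, 50]:

lo=0, hi=14, mid=7, arr[mid]=33 -> Found target at index 7!

Binary search finds 33 at index 7 after 1 comparisons. The search repeatedly halves the search space by comparing with the middle element.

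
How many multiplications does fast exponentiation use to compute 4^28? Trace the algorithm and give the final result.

Computing 4^28 by squaring (build up from 4^1; each line after the first costs one multiplication):

4^1 = 4
4^2 = (4^1)^2 = 4^2 = 16
4^3 = 4 * 4^2 = 4 * 16 = 64
4^6 = (4^3)^2 = 64^2 = 4096
4^7 = 4 * 4^6 = 4 * 4096 = 16384
4^14 = (4^7)^2 = 16384^2 = 268435456
4^28 = (4^14)^2 = 268435456^2 = 72057594037927936

Result: 72057594037927936
Multiplications needed: 6 (6 lines after 4^1)

4^28 = 72057594037927936. Using exponentiation by squaring, this requires 6 multiplications. The key idea: if the exponent is even, square the half-power; if odd, multiply by the base once.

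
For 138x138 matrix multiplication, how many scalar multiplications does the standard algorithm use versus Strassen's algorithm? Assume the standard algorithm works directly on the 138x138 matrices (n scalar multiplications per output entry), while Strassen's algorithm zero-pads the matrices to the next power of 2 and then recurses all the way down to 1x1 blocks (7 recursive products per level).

Matrix multiplication for 138x138 matrices:

Strassen's algorithm requires power-of-2 dimensions. Pad 138x138 to 256x256 (next power of 2).

Standard algorithm: 138^3 = 2628072 multiplications
Strassen's algorithm: 7^(log2(256)) = 7^8 = 5764801 multiplications
Difference: 2628072 - 5764801 = -3136729 (Strassen uses MORE here due to padding overhead — for small or just-over-power-of-2 n, padding can outweigh the per-level savings)

Standard: 2628072 multiplications (138^3). Strassen: 5764801 multiplications (7^8, after padding to 256x256). Strassen reduces 8 recursive multiplications to 7 at each level.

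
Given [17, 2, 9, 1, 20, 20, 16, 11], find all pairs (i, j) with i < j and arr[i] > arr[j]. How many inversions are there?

Finding inversions in [17, 2, 9, 1, 20, 20, 16, 11]:

(0, 1): arr[0]=17 > arr[1]=2
(0, 2): arr[0]=17 > arr[2]=9
(0, 3): arr[0]=17 > arr[3]=1
(0, 6): arr[0]=17 > arr[6]=16
(0, 7): arr[0]=17 > arr[7]=11
(1, 3): arr[1]=2 > arr[3]=1
(2, 3): arr[2]=9 > arr[3]=1
(4, 6): arr[4]=20 > arr[6]=16
(4, 7): arr[4]=20 > arr[7]=11
(5, 6): arr[5]=20 > arr[6]=16
(5, 7): arr[5]=20 > arr[7]=11
(6, 7): arr[6]=16 > arr[7]=11

Total inversions: 12

The array has 12 inversion(s): (0,1), (0,2), (0,3), (0,6), (0,7), (1,3), (2,3), (4,6), (4,7), (5,6), (5,7), (6,7). Each pair (i,j) satisfies i < j and arr[i] > arr[j].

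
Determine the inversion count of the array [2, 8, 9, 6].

Finding inversions in [2, 8, 9, 6]:

(1, 3): arr[1]=8 > arr[3]=6
(2, 3): arr[2]=9 > arr[3]=6

Total inversions: 2

The array has 2 inversion(s): (1,3), (2,3). Each pair (i,j) satisfies i < j and arr[i] > arr[j].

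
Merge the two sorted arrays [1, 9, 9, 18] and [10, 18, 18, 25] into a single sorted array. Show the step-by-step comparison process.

Merging process:

Compare 1 vs 10: take 1 from left. Merged: [1]
Compare 9 vs 10: take 9 from left. Merged: [1, 9]
Compare 9 vs 10: take 9 from left. Merged: [1, 9, 9]
Compare 18 vs 10: take 10 from right. Merged: [1, 9, 9, 10]
Compare 18 vs 18: take 18 from left. Merged: [1, 9, 9, 10, 18]
Append remaining from right: [18, 18, 25]. Merged: [1, 9, 9, 10, 18, 18, 18, 25]

Final merged array: [1, 9, 9, 10, 18, 18, 18, 25]
Total comparisons: 5

The merged array is [1, 9, 9, 10, 18, 18, 18, 25], requiring 5 comparisons. The merge step runs in O(n) time where n is the total number of elements.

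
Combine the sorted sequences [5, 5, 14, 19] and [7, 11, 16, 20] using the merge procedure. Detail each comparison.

Merging process:

Compare 5 vs 7: take 5 from left. Merged: [5]
Compare 5 vs 7: take 5 from left. Merged: [5, 5]
Compare 14 vs 7: take 7 from right. Merged: [5, 5, 7]
Compare 14 vs 11: take 11 from right. Merged: [5, 5, 7, 11]
Compare 14 vs 16: take 14 from left. Merged: [5, 5, 7, 11, 14]
Compare 19 vs 16: take 16 from right. Merged: [5, 5, 7, 11, 14, 16]
Compare 19 vs 20: take 19 from left. Merged: [5, 5, 7, 11, 14, 16, 19]
Append remaining from right: [20]. Merged: [5, 5, 7, 11, 14, 16, 19, 20]

Final merged array: [5, 5, 7, 11, 14, 16, 19, 20]
Total comparisons: 7

The merged array is [5, 5, 7, 11, 14, 16, 19, 20], requiring 7 comparisons. The merge step runs in O(n) time where n is the total number of elements.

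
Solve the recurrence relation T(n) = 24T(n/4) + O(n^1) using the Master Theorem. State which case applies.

Master Theorem for T(n) = 24T(n/4) + O(n^1):

a = 24, b = 4, c = 1
log_b(a) = log_4(24) = 2.2925

Case 1: c = 1 < log_4(24) = 2.2925
T(n) = O(n^(log_4 24))

For T(n) = 24T(n/4) + O(n^1): log_4(24) = 2.2925. This is Case 1 of the Master Theorem (c < log_b(a), work dominated by leaves), giving O(n^(log_4 24)).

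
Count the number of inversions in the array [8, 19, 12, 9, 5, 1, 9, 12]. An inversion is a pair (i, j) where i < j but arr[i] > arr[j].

Finding inversions in [8, 19, 12, 9, 5, 1, 9, 12]:

(0, 4): arr[0]=8 > arr[4]=5
(0, 5): arr[0]=8 > arr[5]=1
(1, 2): arr[1]=19 > arr[2]=12
(1, 3): arr[1]=19 > arr[3]=9
(1, 4): arr[1]=19 > arr[4]=5
(1, 5): arr[1]=19 > arr[5]=1
(1, 6): arr[1]=19 > arr[6]=9
(1, 7): arr[1]=19 > arr[7]=12
(2, 3): arr[2]=12 > arr[3]=9
(2, 4): arr[2]=12 > arr[4]=5
(2, 5): arr[2]=12 > arr[5]=1
(2, 6): arr[2]=12 > arr[6]=9
(3, 4): arr[3]=9 > arr[4]=5
(3, 5): arr[3]=9 > arr[5]=1
(4, 5): arr[4]=5 > arr[5]=1

Total inversions: 15

The array has 15 inversion(s): (0,4), (0,5), (1,2), (1,3), (1,4), (1,5), (1,6), (1,7), (2,3), (2,4), (2,5), (2,6), (3,4), (3,5), (4,5). Each pair (i,j) satisfies i < j and arr[i] > arr[j].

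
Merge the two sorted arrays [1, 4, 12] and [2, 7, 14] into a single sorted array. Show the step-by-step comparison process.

Merging process:

Compare 1 vs 2: take 1 from left. Merged: [1]
Compare 4 vs 2: take 2 from right. Merged: [1, 2]
Compare 4 vs 7: take 4 from left. Merged: [1, 2, 4]
Compare 12 vs 7: take 7 from right. Merged: [1, 2, 4, 7]
Compare 12 vs 14: take 12 from left. Merged: [1, 2, 4, 7, 12]
Append remaining from right: [14]. Merged: [1, 2, 4, 7, 12, 14]

Final merged array: [1, 2, 4, 7, 12, 14]
Total comparisons: 5

The merged array is [1, 2, 4, 7, 12, 14], requiring 5 comparisons. The merge step runs in O(n) time where n is the total number of elements.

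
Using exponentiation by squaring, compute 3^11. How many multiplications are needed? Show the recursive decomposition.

Computing 3^11 by squaring (build up from 3^1; each line after the first costs one multiplication):

3^1 = 3
3^2 = (3^1)^2 = 3^2 = 9
3^4 = (3^2)^2 = 9^2 = 81
3^5 = 3 * 3^4 = 3 * 81 = 243
3^10 = (3^5)^2 = 243^2 = 59049
3^11 = 3 * 3^10 = 3 * 59049 = 177147

Result: 177147
Multiplications needed: 5 (5 lines after 3^1)

3^11 = 177147. Using exponentiation by squaring, this requires 5 multiplications. The key idea: if the exponent is even, square the half-power; if odd, multiply by the base once.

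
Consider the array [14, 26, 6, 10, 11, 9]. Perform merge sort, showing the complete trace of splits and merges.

Merge sort trace:

Split: [14, 26, 6, 10, 11, 9] -> [14, 26, 6] and [10, 11, 9]
  Split: [14, 26, 6] -> [14] and [26, 6]
    Split: [26, 6] -> [26] and [6]
    Merge: [26] + [6] -> [6, 26]
  Merge: [14] + [6, 26] -> [6, 14, 26]
  Split: [10, 11, 9] -> [10] and [11, 9]
    Split: [11, 9] -> [11] and [9]
    Merge: [11] + [9] -> [9, 11]
  Merge: [10] + [9, 11] -> [9, 10, 11]
Merge: [6, 14, 26] + [9, 10, 11] -> [6, 9, 10, 11, 14, 26]

Final sorted array: [6, 9, 10, 11, 14, 26]

The merge sort proceeds by recursively splitting the array and merging sorted halves.
After all merges, the sorted array is [6, 9, 10, 11, 14, 26].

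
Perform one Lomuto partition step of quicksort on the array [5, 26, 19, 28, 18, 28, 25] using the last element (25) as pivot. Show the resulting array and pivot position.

Lomuto partition with pivot = 25:

Initial array: [5, 26, 19, 28, 18, 28, 25]

arr[0]=5 <= 25: swap with position 0, array becomes [5, 26, 19, 28, 18, 28, 25]
arr[1]=26 > 25: no swap
arr[2]=19 <= 25: swap with position 1, array becomes [5, 19, 26, 28, 18, 28, 25]
arr[3]=28 > 25: no swap
arr[4]=18 <= 25: swap with position 2, array becomes [5, 19, 18, 28, 26, 28, 25]
arr[5]=28 > 25: no swap

Place pivot at position 3: [5, 19, 18, 25, 26, 28, 28]
Pivot position: 3

After partitioning with pivot 25, the array becomes [5, 19, 18, 25, 26, 28, 28]. The pivot is placed at index 3. All elements to the left of the pivot are <= 25, and all elements to the right are > 25.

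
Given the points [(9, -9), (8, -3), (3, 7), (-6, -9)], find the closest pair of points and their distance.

Computing all pairwise distances among 4 points:

d((9, -9), (8, -3)) = 6.0828 <-- minimum
d((9, -9), (3, 7)) = 17.088
d((9, -9), (-6, -9)) = 15.0
d((8, -3), (3, 7)) = 11.1803
d((8, -3), (-6, -9)) = 15.2315
d((3, 7), (-6, -9)) = 18.3576

Closest pair: (9, -9) and (8, -3) with distance 6.0828

The closest pair is (9, -9) and (8, -3) with Euclidean distance 6.0828. For 4 points, brute-force pairwise comparison is shown above. For large n, the divide-and-conquer algorithm (sort by x, recurse on halves, check the dividing strip) achieves O(n log n).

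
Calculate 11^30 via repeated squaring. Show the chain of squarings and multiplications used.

Computing 11^30 by squaring (build up from 11^1; each line after the first costs one multiplication):

11^1 = 11
11^2 = (11^1)^2 = 11^2 = 121
11^3 = 11 * 11^2 = 11 * 121 = 1331
11^6 = (11^3)^2 = 1331^2 = 1771561
11^7 = 11 * 11^6 = 11 * 1771561 = 19487171
11^14 = (11^7)^2 = 19487171^2 = 379749833583241
11^15 = 11 * 11^14 = 11 * 379749833583241 = 4177248169415651
11^30 = (11^15)^2 = 4177248169415651^2 = 17449402268886407318558803753801

Result: 17449402268886407318558803753801
Multiplications needed: 7 (7 lines after 11^1)

11^30 = 17449402268886407318558803753801. Using exponentiation by squaring, this requires 7 multiplications. The key idea: if the exponent is even, square the half-power; if odd, multiply by the base once.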